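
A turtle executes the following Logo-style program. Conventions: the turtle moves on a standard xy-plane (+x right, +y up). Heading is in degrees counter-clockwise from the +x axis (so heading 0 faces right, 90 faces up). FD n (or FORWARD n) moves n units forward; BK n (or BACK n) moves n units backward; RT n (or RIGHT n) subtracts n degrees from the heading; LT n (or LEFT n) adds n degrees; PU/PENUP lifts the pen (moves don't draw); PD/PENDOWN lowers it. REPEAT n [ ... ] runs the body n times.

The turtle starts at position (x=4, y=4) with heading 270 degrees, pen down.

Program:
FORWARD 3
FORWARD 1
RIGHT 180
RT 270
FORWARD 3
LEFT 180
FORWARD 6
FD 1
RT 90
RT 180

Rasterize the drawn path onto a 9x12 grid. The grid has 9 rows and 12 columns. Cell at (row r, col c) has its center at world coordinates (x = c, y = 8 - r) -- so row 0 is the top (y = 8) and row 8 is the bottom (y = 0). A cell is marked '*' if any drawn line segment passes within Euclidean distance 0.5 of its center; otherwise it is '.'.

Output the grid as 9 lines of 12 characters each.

Answer: ............
............
............
............
....*.......
....*.......
....*.......
....*.......
.********...

Derivation:
Segment 0: (4,4) -> (4,1)
Segment 1: (4,1) -> (4,0)
Segment 2: (4,0) -> (1,-0)
Segment 3: (1,-0) -> (7,-0)
Segment 4: (7,-0) -> (8,-0)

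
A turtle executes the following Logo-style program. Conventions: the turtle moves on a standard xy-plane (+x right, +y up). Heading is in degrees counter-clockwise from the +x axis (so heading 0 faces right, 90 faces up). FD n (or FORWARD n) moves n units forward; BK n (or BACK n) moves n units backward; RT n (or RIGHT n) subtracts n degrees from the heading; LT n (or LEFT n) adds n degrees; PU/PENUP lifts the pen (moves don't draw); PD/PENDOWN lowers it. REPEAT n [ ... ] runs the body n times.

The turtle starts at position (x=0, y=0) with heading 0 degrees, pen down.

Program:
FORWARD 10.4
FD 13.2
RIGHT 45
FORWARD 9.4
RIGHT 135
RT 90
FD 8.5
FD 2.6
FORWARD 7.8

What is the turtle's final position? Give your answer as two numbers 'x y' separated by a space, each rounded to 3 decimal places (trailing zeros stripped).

Answer: 30.247 12.253

Derivation:
Executing turtle program step by step:
Start: pos=(0,0), heading=0, pen down
FD 10.4: (0,0) -> (10.4,0) [heading=0, draw]
FD 13.2: (10.4,0) -> (23.6,0) [heading=0, draw]
RT 45: heading 0 -> 315
FD 9.4: (23.6,0) -> (30.247,-6.647) [heading=315, draw]
RT 135: heading 315 -> 180
RT 90: heading 180 -> 90
FD 8.5: (30.247,-6.647) -> (30.247,1.853) [heading=90, draw]
FD 2.6: (30.247,1.853) -> (30.247,4.453) [heading=90, draw]
FD 7.8: (30.247,4.453) -> (30.247,12.253) [heading=90, draw]
Final: pos=(30.247,12.253), heading=90, 6 segment(s) drawn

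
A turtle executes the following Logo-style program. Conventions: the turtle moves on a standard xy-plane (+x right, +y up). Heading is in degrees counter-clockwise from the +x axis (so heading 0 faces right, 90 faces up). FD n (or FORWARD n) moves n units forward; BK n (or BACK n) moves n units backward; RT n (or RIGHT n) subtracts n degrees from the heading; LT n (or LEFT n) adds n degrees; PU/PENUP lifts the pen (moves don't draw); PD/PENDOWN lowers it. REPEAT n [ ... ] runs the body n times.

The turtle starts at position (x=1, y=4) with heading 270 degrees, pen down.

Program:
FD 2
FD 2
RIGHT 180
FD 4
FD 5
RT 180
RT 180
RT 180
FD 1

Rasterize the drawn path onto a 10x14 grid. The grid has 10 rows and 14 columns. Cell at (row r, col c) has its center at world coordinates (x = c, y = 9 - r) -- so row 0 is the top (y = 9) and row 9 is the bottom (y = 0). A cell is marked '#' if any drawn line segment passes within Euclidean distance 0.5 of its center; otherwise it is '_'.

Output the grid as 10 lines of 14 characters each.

Answer: _#____________
_#____________
_#____________
_#____________
_#____________
_#____________
_#____________
_#____________
_#____________
_#____________

Derivation:
Segment 0: (1,4) -> (1,2)
Segment 1: (1,2) -> (1,0)
Segment 2: (1,0) -> (1,4)
Segment 3: (1,4) -> (1,9)
Segment 4: (1,9) -> (1,8)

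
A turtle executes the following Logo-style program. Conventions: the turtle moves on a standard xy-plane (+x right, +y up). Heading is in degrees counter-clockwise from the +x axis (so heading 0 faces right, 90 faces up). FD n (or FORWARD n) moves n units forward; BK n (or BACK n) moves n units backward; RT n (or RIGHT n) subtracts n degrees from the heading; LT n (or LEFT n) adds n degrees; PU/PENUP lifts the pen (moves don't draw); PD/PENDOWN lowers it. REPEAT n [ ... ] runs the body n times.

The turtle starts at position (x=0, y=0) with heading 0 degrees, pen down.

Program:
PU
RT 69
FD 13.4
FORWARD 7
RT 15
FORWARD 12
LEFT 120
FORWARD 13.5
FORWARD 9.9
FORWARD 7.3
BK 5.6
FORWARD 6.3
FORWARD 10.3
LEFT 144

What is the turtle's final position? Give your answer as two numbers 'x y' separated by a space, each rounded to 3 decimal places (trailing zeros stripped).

Executing turtle program step by step:
Start: pos=(0,0), heading=0, pen down
PU: pen up
RT 69: heading 0 -> 291
FD 13.4: (0,0) -> (4.802,-12.51) [heading=291, move]
FD 7: (4.802,-12.51) -> (7.311,-19.045) [heading=291, move]
RT 15: heading 291 -> 276
FD 12: (7.311,-19.045) -> (8.565,-30.979) [heading=276, move]
LT 120: heading 276 -> 36
FD 13.5: (8.565,-30.979) -> (19.487,-23.044) [heading=36, move]
FD 9.9: (19.487,-23.044) -> (27.496,-17.225) [heading=36, move]
FD 7.3: (27.496,-17.225) -> (33.402,-12.934) [heading=36, move]
BK 5.6: (33.402,-12.934) -> (28.871,-16.226) [heading=36, move]
FD 6.3: (28.871,-16.226) -> (33.968,-12.523) [heading=36, move]
FD 10.3: (33.968,-12.523) -> (42.301,-6.469) [heading=36, move]
LT 144: heading 36 -> 180
Final: pos=(42.301,-6.469), heading=180, 0 segment(s) drawn

Answer: 42.301 -6.469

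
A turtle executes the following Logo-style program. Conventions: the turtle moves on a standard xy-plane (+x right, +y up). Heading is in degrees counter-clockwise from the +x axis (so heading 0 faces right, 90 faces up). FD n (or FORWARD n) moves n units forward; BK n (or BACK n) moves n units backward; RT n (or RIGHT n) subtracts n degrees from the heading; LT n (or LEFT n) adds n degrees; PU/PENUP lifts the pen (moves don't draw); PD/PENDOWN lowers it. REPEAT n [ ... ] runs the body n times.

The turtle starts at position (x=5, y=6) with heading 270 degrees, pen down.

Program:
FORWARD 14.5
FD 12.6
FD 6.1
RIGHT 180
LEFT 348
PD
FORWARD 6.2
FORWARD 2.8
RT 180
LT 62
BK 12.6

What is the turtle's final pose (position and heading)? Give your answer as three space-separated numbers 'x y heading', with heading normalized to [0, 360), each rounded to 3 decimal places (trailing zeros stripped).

Executing turtle program step by step:
Start: pos=(5,6), heading=270, pen down
FD 14.5: (5,6) -> (5,-8.5) [heading=270, draw]
FD 12.6: (5,-8.5) -> (5,-21.1) [heading=270, draw]
FD 6.1: (5,-21.1) -> (5,-27.2) [heading=270, draw]
RT 180: heading 270 -> 90
LT 348: heading 90 -> 78
PD: pen down
FD 6.2: (5,-27.2) -> (6.289,-21.135) [heading=78, draw]
FD 2.8: (6.289,-21.135) -> (6.871,-18.397) [heading=78, draw]
RT 180: heading 78 -> 258
LT 62: heading 258 -> 320
BK 12.6: (6.871,-18.397) -> (-2.781,-10.298) [heading=320, draw]
Final: pos=(-2.781,-10.298), heading=320, 6 segment(s) drawn

Answer: -2.781 -10.298 320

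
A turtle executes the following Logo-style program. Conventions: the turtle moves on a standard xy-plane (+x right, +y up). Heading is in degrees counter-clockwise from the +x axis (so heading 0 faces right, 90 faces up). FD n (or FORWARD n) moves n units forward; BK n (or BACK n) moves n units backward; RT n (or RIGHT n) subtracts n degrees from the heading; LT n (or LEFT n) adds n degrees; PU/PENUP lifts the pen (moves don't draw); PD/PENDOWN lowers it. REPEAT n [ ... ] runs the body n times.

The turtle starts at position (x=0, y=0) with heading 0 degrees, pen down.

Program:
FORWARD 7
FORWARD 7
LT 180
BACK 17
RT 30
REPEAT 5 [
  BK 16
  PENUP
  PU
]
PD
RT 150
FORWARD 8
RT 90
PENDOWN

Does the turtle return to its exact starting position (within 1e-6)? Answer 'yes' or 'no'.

Answer: no

Derivation:
Executing turtle program step by step:
Start: pos=(0,0), heading=0, pen down
FD 7: (0,0) -> (7,0) [heading=0, draw]
FD 7: (7,0) -> (14,0) [heading=0, draw]
LT 180: heading 0 -> 180
BK 17: (14,0) -> (31,0) [heading=180, draw]
RT 30: heading 180 -> 150
REPEAT 5 [
  -- iteration 1/5 --
  BK 16: (31,0) -> (44.856,-8) [heading=150, draw]
  PU: pen up
  PU: pen up
  -- iteration 2/5 --
  BK 16: (44.856,-8) -> (58.713,-16) [heading=150, move]
  PU: pen up
  PU: pen up
  -- iteration 3/5 --
  BK 16: (58.713,-16) -> (72.569,-24) [heading=150, move]
  PU: pen up
  PU: pen up
  -- iteration 4/5 --
  BK 16: (72.569,-24) -> (86.426,-32) [heading=150, move]
  PU: pen up
  PU: pen up
  -- iteration 5/5 --
  BK 16: (86.426,-32) -> (100.282,-40) [heading=150, move]
  PU: pen up
  PU: pen up
]
PD: pen down
RT 150: heading 150 -> 0
FD 8: (100.282,-40) -> (108.282,-40) [heading=0, draw]
RT 90: heading 0 -> 270
PD: pen down
Final: pos=(108.282,-40), heading=270, 5 segment(s) drawn

Start position: (0, 0)
Final position: (108.282, -40)
Distance = 115.434; >= 1e-6 -> NOT closed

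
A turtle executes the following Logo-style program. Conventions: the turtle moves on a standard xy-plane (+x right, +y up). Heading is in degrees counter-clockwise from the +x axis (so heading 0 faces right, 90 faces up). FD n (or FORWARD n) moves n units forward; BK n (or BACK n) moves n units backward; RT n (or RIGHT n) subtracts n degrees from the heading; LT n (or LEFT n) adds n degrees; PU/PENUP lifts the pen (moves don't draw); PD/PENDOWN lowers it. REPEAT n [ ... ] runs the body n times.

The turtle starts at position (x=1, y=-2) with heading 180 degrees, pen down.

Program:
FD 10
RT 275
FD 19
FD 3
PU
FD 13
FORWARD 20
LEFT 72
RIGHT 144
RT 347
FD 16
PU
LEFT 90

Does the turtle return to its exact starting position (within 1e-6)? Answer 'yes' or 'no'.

Executing turtle program step by step:
Start: pos=(1,-2), heading=180, pen down
FD 10: (1,-2) -> (-9,-2) [heading=180, draw]
RT 275: heading 180 -> 265
FD 19: (-9,-2) -> (-10.656,-20.928) [heading=265, draw]
FD 3: (-10.656,-20.928) -> (-10.917,-23.916) [heading=265, draw]
PU: pen up
FD 13: (-10.917,-23.916) -> (-12.05,-36.867) [heading=265, move]
FD 20: (-12.05,-36.867) -> (-13.794,-56.791) [heading=265, move]
LT 72: heading 265 -> 337
RT 144: heading 337 -> 193
RT 347: heading 193 -> 206
FD 16: (-13.794,-56.791) -> (-28.174,-63.805) [heading=206, move]
PU: pen up
LT 90: heading 206 -> 296
Final: pos=(-28.174,-63.805), heading=296, 3 segment(s) drawn

Start position: (1, -2)
Final position: (-28.174, -63.805)
Distance = 68.344; >= 1e-6 -> NOT closed

Answer: no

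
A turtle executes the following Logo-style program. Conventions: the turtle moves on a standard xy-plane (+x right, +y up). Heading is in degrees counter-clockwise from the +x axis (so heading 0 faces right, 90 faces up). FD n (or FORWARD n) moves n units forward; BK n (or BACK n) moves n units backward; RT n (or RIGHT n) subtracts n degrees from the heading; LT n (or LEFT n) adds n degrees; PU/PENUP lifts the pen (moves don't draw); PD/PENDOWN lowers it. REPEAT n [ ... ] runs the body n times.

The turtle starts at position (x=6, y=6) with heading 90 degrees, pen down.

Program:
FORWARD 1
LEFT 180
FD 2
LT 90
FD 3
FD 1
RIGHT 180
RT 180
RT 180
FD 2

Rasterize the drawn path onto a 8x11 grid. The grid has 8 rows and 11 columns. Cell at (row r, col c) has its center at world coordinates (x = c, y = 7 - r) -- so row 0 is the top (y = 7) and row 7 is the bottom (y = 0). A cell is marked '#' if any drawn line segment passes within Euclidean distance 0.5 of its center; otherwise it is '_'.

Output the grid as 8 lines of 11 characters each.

Answer: ______#____
______#____
______#####
___________
___________
___________
___________
___________

Derivation:
Segment 0: (6,6) -> (6,7)
Segment 1: (6,7) -> (6,5)
Segment 2: (6,5) -> (9,5)
Segment 3: (9,5) -> (10,5)
Segment 4: (10,5) -> (8,5)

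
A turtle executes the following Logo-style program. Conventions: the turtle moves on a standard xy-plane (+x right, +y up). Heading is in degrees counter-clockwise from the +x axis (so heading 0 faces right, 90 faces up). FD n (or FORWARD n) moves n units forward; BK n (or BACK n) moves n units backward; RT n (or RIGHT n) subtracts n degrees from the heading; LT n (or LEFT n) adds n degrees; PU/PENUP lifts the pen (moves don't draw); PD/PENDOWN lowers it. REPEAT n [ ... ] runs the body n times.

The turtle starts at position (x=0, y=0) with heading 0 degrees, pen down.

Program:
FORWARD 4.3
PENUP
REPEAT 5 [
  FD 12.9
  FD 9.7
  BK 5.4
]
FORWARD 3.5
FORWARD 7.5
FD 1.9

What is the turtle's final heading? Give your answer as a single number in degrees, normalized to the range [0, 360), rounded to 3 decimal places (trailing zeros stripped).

Answer: 0

Derivation:
Executing turtle program step by step:
Start: pos=(0,0), heading=0, pen down
FD 4.3: (0,0) -> (4.3,0) [heading=0, draw]
PU: pen up
REPEAT 5 [
  -- iteration 1/5 --
  FD 12.9: (4.3,0) -> (17.2,0) [heading=0, move]
  FD 9.7: (17.2,0) -> (26.9,0) [heading=0, move]
  BK 5.4: (26.9,0) -> (21.5,0) [heading=0, move]
  -- iteration 2/5 --
  FD 12.9: (21.5,0) -> (34.4,0) [heading=0, move]
  FD 9.7: (34.4,0) -> (44.1,0) [heading=0, move]
  BK 5.4: (44.1,0) -> (38.7,0) [heading=0, move]
  -- iteration 3/5 --
  FD 12.9: (38.7,0) -> (51.6,0) [heading=0, move]
  FD 9.7: (51.6,0) -> (61.3,0) [heading=0, move]
  BK 5.4: (61.3,0) -> (55.9,0) [heading=0, move]
  -- iteration 4/5 --
  FD 12.9: (55.9,0) -> (68.8,0) [heading=0, move]
  FD 9.7: (68.8,0) -> (78.5,0) [heading=0, move]
  BK 5.4: (78.5,0) -> (73.1,0) [heading=0, move]
  -- iteration 5/5 --
  FD 12.9: (73.1,0) -> (86,0) [heading=0, move]
  FD 9.7: (86,0) -> (95.7,0) [heading=0, move]
  BK 5.4: (95.7,0) -> (90.3,0) [heading=0, move]
]
FD 3.5: (90.3,0) -> (93.8,0) [heading=0, move]
FD 7.5: (93.8,0) -> (101.3,0) [heading=0, move]
FD 1.9: (101.3,0) -> (103.2,0) [heading=0, move]
Final: pos=(103.2,0), heading=0, 1 segment(s) drawn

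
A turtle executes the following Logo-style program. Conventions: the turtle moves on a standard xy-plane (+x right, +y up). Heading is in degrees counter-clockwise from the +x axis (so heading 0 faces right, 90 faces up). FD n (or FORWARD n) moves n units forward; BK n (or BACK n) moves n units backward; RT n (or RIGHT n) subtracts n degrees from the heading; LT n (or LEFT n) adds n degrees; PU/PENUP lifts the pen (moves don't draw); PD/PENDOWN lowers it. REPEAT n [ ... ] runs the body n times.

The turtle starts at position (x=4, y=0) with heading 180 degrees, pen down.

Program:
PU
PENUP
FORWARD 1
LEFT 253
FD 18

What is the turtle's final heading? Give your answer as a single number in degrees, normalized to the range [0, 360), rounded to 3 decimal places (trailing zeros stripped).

Answer: 73

Derivation:
Executing turtle program step by step:
Start: pos=(4,0), heading=180, pen down
PU: pen up
PU: pen up
FD 1: (4,0) -> (3,0) [heading=180, move]
LT 253: heading 180 -> 73
FD 18: (3,0) -> (8.263,17.213) [heading=73, move]
Final: pos=(8.263,17.213), heading=73, 0 segment(s) drawn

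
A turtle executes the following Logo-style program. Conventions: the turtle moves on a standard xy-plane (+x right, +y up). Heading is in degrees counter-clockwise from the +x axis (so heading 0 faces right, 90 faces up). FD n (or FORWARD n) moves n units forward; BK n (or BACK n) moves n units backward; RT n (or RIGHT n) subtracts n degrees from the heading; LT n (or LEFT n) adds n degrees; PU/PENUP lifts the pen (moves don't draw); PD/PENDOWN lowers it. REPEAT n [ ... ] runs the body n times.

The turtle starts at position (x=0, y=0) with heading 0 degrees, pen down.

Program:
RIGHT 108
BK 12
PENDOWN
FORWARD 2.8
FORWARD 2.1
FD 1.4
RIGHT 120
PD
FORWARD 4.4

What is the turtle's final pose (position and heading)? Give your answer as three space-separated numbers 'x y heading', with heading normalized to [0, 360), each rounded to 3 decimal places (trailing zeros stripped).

Executing turtle program step by step:
Start: pos=(0,0), heading=0, pen down
RT 108: heading 0 -> 252
BK 12: (0,0) -> (3.708,11.413) [heading=252, draw]
PD: pen down
FD 2.8: (3.708,11.413) -> (2.843,8.75) [heading=252, draw]
FD 2.1: (2.843,8.75) -> (2.194,6.753) [heading=252, draw]
FD 1.4: (2.194,6.753) -> (1.761,5.421) [heading=252, draw]
RT 120: heading 252 -> 132
PD: pen down
FD 4.4: (1.761,5.421) -> (-1.183,8.691) [heading=132, draw]
Final: pos=(-1.183,8.691), heading=132, 5 segment(s) drawn

Answer: -1.183 8.691 132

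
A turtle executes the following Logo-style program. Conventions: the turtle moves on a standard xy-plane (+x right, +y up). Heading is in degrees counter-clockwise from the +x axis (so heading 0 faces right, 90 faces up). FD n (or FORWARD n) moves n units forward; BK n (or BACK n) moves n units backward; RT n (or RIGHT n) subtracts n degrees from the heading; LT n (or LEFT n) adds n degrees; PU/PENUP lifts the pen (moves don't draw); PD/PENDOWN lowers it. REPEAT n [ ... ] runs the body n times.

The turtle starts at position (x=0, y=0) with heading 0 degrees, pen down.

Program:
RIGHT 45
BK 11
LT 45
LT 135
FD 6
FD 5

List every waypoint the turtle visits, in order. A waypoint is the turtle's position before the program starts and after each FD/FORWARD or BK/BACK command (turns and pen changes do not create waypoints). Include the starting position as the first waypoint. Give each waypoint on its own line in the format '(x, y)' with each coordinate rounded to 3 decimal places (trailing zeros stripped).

Answer: (0, 0)
(-7.778, 7.778)
(-12.021, 12.021)
(-15.556, 15.556)

Derivation:
Executing turtle program step by step:
Start: pos=(0,0), heading=0, pen down
RT 45: heading 0 -> 315
BK 11: (0,0) -> (-7.778,7.778) [heading=315, draw]
LT 45: heading 315 -> 0
LT 135: heading 0 -> 135
FD 6: (-7.778,7.778) -> (-12.021,12.021) [heading=135, draw]
FD 5: (-12.021,12.021) -> (-15.556,15.556) [heading=135, draw]
Final: pos=(-15.556,15.556), heading=135, 3 segment(s) drawn
Waypoints (4 total):
(0, 0)
(-7.778, 7.778)
(-12.021, 12.021)
(-15.556, 15.556)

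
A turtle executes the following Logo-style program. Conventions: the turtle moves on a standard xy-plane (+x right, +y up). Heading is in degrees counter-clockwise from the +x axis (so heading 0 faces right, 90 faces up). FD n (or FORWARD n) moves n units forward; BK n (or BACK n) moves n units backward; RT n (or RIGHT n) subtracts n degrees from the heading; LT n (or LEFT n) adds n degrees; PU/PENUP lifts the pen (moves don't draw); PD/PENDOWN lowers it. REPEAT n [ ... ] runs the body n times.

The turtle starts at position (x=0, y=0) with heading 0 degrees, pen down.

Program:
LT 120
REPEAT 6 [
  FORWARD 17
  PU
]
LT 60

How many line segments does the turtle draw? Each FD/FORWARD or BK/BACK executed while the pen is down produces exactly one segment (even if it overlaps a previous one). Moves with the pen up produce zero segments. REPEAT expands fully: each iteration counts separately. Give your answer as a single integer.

Answer: 1

Derivation:
Executing turtle program step by step:
Start: pos=(0,0), heading=0, pen down
LT 120: heading 0 -> 120
REPEAT 6 [
  -- iteration 1/6 --
  FD 17: (0,0) -> (-8.5,14.722) [heading=120, draw]
  PU: pen up
  -- iteration 2/6 --
  FD 17: (-8.5,14.722) -> (-17,29.445) [heading=120, move]
  PU: pen up
  -- iteration 3/6 --
  FD 17: (-17,29.445) -> (-25.5,44.167) [heading=120, move]
  PU: pen up
  -- iteration 4/6 --
  FD 17: (-25.5,44.167) -> (-34,58.89) [heading=120, move]
  PU: pen up
  -- iteration 5/6 --
  FD 17: (-34,58.89) -> (-42.5,73.612) [heading=120, move]
  PU: pen up
  -- iteration 6/6 --
  FD 17: (-42.5,73.612) -> (-51,88.335) [heading=120, move]
  PU: pen up
]
LT 60: heading 120 -> 180
Final: pos=(-51,88.335), heading=180, 1 segment(s) drawn
Segments drawn: 1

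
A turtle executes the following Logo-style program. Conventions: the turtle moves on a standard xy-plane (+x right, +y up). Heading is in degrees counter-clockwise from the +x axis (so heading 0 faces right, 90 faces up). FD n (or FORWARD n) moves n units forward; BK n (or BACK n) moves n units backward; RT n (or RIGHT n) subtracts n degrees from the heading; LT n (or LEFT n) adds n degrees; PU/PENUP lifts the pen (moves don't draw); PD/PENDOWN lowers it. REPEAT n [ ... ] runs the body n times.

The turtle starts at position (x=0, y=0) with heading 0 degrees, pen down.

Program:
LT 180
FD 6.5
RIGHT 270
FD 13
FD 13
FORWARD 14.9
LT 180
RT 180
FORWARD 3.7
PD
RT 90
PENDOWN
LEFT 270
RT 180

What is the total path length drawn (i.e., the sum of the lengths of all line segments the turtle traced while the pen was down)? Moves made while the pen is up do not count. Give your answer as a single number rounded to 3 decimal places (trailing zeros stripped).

Executing turtle program step by step:
Start: pos=(0,0), heading=0, pen down
LT 180: heading 0 -> 180
FD 6.5: (0,0) -> (-6.5,0) [heading=180, draw]
RT 270: heading 180 -> 270
FD 13: (-6.5,0) -> (-6.5,-13) [heading=270, draw]
FD 13: (-6.5,-13) -> (-6.5,-26) [heading=270, draw]
FD 14.9: (-6.5,-26) -> (-6.5,-40.9) [heading=270, draw]
LT 180: heading 270 -> 90
RT 180: heading 90 -> 270
FD 3.7: (-6.5,-40.9) -> (-6.5,-44.6) [heading=270, draw]
PD: pen down
RT 90: heading 270 -> 180
PD: pen down
LT 270: heading 180 -> 90
RT 180: heading 90 -> 270
Final: pos=(-6.5,-44.6), heading=270, 5 segment(s) drawn

Segment lengths:
  seg 1: (0,0) -> (-6.5,0), length = 6.5
  seg 2: (-6.5,0) -> (-6.5,-13), length = 13
  seg 3: (-6.5,-13) -> (-6.5,-26), length = 13
  seg 4: (-6.5,-26) -> (-6.5,-40.9), length = 14.9
  seg 5: (-6.5,-40.9) -> (-6.5,-44.6), length = 3.7
Total = 51.1

Answer: 51.1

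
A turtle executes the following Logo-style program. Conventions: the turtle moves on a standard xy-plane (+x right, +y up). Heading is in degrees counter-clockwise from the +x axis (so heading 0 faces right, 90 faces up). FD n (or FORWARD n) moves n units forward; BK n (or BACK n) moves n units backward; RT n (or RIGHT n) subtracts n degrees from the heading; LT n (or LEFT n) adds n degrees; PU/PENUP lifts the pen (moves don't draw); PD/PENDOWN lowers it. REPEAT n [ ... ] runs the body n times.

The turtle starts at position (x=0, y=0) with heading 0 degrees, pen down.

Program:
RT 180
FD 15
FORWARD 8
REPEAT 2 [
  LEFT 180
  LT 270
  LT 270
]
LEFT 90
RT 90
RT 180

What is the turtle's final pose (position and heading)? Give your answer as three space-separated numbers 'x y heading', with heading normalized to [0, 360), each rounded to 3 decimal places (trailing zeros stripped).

Answer: -23 0 0

Derivation:
Executing turtle program step by step:
Start: pos=(0,0), heading=0, pen down
RT 180: heading 0 -> 180
FD 15: (0,0) -> (-15,0) [heading=180, draw]
FD 8: (-15,0) -> (-23,0) [heading=180, draw]
REPEAT 2 [
  -- iteration 1/2 --
  LT 180: heading 180 -> 0
  LT 270: heading 0 -> 270
  LT 270: heading 270 -> 180
  -- iteration 2/2 --
  LT 180: heading 180 -> 0
  LT 270: heading 0 -> 270
  LT 270: heading 270 -> 180
]
LT 90: heading 180 -> 270
RT 90: heading 270 -> 180
RT 180: heading 180 -> 0
Final: pos=(-23,0), heading=0, 2 segment(s) drawn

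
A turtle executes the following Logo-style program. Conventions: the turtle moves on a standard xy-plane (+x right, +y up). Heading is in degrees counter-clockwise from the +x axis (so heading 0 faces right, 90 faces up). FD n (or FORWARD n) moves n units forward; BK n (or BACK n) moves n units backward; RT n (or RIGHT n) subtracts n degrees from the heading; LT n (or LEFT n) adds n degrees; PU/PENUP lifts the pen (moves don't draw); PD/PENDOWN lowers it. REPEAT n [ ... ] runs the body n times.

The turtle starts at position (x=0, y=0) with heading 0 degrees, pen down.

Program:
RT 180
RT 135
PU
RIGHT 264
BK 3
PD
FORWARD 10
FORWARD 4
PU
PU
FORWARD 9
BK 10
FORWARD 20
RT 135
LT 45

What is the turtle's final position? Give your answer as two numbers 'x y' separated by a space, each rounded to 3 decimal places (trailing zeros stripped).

Executing turtle program step by step:
Start: pos=(0,0), heading=0, pen down
RT 180: heading 0 -> 180
RT 135: heading 180 -> 45
PU: pen up
RT 264: heading 45 -> 141
BK 3: (0,0) -> (2.331,-1.888) [heading=141, move]
PD: pen down
FD 10: (2.331,-1.888) -> (-5.44,4.405) [heading=141, draw]
FD 4: (-5.44,4.405) -> (-8.549,6.923) [heading=141, draw]
PU: pen up
PU: pen up
FD 9: (-8.549,6.923) -> (-15.543,12.586) [heading=141, move]
BK 10: (-15.543,12.586) -> (-7.771,6.293) [heading=141, move]
FD 20: (-7.771,6.293) -> (-23.314,18.88) [heading=141, move]
RT 135: heading 141 -> 6
LT 45: heading 6 -> 51
Final: pos=(-23.314,18.88), heading=51, 2 segment(s) drawn

Answer: -23.314 18.88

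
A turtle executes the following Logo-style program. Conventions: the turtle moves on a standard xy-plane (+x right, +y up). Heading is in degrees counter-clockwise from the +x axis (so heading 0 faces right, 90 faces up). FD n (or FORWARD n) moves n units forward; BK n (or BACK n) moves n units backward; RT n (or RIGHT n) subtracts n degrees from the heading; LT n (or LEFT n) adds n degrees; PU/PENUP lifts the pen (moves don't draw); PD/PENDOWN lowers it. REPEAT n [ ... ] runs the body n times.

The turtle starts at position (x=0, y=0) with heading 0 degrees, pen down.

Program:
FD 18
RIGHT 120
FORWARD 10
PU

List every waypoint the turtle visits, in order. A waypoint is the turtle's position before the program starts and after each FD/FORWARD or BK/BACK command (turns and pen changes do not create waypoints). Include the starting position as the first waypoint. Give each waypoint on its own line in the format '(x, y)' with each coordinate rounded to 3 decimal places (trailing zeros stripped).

Executing turtle program step by step:
Start: pos=(0,0), heading=0, pen down
FD 18: (0,0) -> (18,0) [heading=0, draw]
RT 120: heading 0 -> 240
FD 10: (18,0) -> (13,-8.66) [heading=240, draw]
PU: pen up
Final: pos=(13,-8.66), heading=240, 2 segment(s) drawn
Waypoints (3 total):
(0, 0)
(18, 0)
(13, -8.66)

Answer: (0, 0)
(18, 0)
(13, -8.66)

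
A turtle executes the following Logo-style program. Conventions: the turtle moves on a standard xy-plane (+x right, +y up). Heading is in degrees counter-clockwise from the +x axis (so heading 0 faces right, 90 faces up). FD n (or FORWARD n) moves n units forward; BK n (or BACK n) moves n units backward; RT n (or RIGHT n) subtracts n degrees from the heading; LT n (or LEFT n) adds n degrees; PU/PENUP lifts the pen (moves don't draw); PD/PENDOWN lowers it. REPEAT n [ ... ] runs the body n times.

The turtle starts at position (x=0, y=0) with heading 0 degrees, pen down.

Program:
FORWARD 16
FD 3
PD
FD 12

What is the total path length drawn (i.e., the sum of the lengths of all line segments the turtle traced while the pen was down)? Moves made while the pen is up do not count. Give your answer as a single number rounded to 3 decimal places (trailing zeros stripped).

Answer: 31

Derivation:
Executing turtle program step by step:
Start: pos=(0,0), heading=0, pen down
FD 16: (0,0) -> (16,0) [heading=0, draw]
FD 3: (16,0) -> (19,0) [heading=0, draw]
PD: pen down
FD 12: (19,0) -> (31,0) [heading=0, draw]
Final: pos=(31,0), heading=0, 3 segment(s) drawn

Segment lengths:
  seg 1: (0,0) -> (16,0), length = 16
  seg 2: (16,0) -> (19,0), length = 3
  seg 3: (19,0) -> (31,0), length = 12
Total = 31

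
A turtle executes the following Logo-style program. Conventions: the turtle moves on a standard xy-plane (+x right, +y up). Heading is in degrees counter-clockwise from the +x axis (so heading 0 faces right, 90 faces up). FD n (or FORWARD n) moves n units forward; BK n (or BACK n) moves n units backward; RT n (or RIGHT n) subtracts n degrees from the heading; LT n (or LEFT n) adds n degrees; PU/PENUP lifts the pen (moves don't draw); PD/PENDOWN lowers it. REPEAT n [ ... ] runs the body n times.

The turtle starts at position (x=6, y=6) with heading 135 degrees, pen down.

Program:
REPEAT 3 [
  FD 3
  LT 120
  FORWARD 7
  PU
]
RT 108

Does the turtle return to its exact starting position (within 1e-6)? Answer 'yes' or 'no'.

Executing turtle program step by step:
Start: pos=(6,6), heading=135, pen down
REPEAT 3 [
  -- iteration 1/3 --
  FD 3: (6,6) -> (3.879,8.121) [heading=135, draw]
  LT 120: heading 135 -> 255
  FD 7: (3.879,8.121) -> (2.067,1.36) [heading=255, draw]
  PU: pen up
  -- iteration 2/3 --
  FD 3: (2.067,1.36) -> (1.29,-1.538) [heading=255, move]
  LT 120: heading 255 -> 15
  FD 7: (1.29,-1.538) -> (8.052,0.274) [heading=15, move]
  PU: pen up
  -- iteration 3/3 --
  FD 3: (8.052,0.274) -> (10.95,1.05) [heading=15, move]
  LT 120: heading 15 -> 135
  FD 7: (10.95,1.05) -> (6,6) [heading=135, move]
  PU: pen up
]
RT 108: heading 135 -> 27
Final: pos=(6,6), heading=27, 2 segment(s) drawn

Start position: (6, 6)
Final position: (6, 6)
Distance = 0; < 1e-6 -> CLOSED

Answer: yes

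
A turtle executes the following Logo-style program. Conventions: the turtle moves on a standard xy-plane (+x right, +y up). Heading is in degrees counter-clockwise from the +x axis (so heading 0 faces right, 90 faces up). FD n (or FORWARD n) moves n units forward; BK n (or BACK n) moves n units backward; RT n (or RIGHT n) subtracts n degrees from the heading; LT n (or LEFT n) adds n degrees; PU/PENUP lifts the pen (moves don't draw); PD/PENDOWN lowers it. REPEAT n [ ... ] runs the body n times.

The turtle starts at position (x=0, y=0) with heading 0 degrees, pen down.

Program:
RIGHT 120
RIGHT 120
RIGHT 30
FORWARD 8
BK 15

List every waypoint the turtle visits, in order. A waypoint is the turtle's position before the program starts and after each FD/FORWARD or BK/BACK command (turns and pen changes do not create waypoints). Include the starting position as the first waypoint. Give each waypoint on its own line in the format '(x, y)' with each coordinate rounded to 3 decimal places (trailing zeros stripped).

Answer: (0, 0)
(0, 8)
(0, -7)

Derivation:
Executing turtle program step by step:
Start: pos=(0,0), heading=0, pen down
RT 120: heading 0 -> 240
RT 120: heading 240 -> 120
RT 30: heading 120 -> 90
FD 8: (0,0) -> (0,8) [heading=90, draw]
BK 15: (0,8) -> (0,-7) [heading=90, draw]
Final: pos=(0,-7), heading=90, 2 segment(s) drawn
Waypoints (3 total):
(0, 0)
(0, 8)
(0, -7)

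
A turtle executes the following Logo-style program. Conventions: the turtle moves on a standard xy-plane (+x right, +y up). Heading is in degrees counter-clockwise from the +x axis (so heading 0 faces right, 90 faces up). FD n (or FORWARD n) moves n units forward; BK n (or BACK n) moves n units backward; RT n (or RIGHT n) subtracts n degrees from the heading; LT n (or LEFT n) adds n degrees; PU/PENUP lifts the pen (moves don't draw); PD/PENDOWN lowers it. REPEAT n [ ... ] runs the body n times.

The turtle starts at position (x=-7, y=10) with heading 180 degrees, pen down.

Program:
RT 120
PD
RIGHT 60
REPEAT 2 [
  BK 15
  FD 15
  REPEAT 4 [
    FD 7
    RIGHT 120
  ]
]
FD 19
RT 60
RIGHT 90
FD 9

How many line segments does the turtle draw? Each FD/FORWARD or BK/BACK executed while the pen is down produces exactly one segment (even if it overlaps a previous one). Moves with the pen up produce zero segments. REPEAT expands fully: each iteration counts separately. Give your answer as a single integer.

Answer: 14

Derivation:
Executing turtle program step by step:
Start: pos=(-7,10), heading=180, pen down
RT 120: heading 180 -> 60
PD: pen down
RT 60: heading 60 -> 0
REPEAT 2 [
  -- iteration 1/2 --
  BK 15: (-7,10) -> (-22,10) [heading=0, draw]
  FD 15: (-22,10) -> (-7,10) [heading=0, draw]
  REPEAT 4 [
    -- iteration 1/4 --
    FD 7: (-7,10) -> (0,10) [heading=0, draw]
    RT 120: heading 0 -> 240
    -- iteration 2/4 --
    FD 7: (0,10) -> (-3.5,3.938) [heading=240, draw]
    RT 120: heading 240 -> 120
    -- iteration 3/4 --
    FD 7: (-3.5,3.938) -> (-7,10) [heading=120, draw]
    RT 120: heading 120 -> 0
    -- iteration 4/4 --
    FD 7: (-7,10) -> (0,10) [heading=0, draw]
    RT 120: heading 0 -> 240
  ]
  -- iteration 2/2 --
  BK 15: (0,10) -> (7.5,22.99) [heading=240, draw]
  FD 15: (7.5,22.99) -> (0,10) [heading=240, draw]
  REPEAT 4 [
    -- iteration 1/4 --
    FD 7: (0,10) -> (-3.5,3.938) [heading=240, draw]
    RT 120: heading 240 -> 120
    -- iteration 2/4 --
    FD 7: (-3.5,3.938) -> (-7,10) [heading=120, draw]
    RT 120: heading 120 -> 0
    -- iteration 3/4 --
    FD 7: (-7,10) -> (0,10) [heading=0, draw]
    RT 120: heading 0 -> 240
    -- iteration 4/4 --
    FD 7: (0,10) -> (-3.5,3.938) [heading=240, draw]
    RT 120: heading 240 -> 120
  ]
]
FD 19: (-3.5,3.938) -> (-13,20.392) [heading=120, draw]
RT 60: heading 120 -> 60
RT 90: heading 60 -> 330
FD 9: (-13,20.392) -> (-5.206,15.892) [heading=330, draw]
Final: pos=(-5.206,15.892), heading=330, 14 segment(s) drawn
Segments drawn: 14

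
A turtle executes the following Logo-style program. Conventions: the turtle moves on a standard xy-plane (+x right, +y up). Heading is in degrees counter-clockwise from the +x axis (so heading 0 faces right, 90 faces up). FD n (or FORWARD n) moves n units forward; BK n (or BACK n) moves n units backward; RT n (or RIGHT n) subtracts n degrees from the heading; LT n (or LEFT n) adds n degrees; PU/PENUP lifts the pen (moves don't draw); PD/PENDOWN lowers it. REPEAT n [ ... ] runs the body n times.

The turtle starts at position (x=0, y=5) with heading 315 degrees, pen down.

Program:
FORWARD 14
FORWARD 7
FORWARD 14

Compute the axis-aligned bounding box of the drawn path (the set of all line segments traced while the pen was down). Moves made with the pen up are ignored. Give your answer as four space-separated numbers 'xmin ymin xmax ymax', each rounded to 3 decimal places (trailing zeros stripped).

Answer: 0 -19.749 24.749 5

Derivation:
Executing turtle program step by step:
Start: pos=(0,5), heading=315, pen down
FD 14: (0,5) -> (9.899,-4.899) [heading=315, draw]
FD 7: (9.899,-4.899) -> (14.849,-9.849) [heading=315, draw]
FD 14: (14.849,-9.849) -> (24.749,-19.749) [heading=315, draw]
Final: pos=(24.749,-19.749), heading=315, 3 segment(s) drawn

Segment endpoints: x in {0, 9.899, 14.849, 24.749}, y in {-19.749, -9.849, -4.899, 5}
xmin=0, ymin=-19.749, xmax=24.749, ymax=5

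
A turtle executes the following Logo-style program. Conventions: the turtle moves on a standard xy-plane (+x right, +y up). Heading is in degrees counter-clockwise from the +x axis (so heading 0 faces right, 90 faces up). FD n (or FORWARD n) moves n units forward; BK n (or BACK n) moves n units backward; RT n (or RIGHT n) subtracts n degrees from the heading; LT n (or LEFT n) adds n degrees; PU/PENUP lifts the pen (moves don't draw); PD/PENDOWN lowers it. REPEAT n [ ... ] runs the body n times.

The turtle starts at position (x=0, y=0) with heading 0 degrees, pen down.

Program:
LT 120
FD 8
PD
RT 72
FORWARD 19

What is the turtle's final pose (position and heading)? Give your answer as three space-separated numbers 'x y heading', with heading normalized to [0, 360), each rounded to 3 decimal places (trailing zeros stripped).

Executing turtle program step by step:
Start: pos=(0,0), heading=0, pen down
LT 120: heading 0 -> 120
FD 8: (0,0) -> (-4,6.928) [heading=120, draw]
PD: pen down
RT 72: heading 120 -> 48
FD 19: (-4,6.928) -> (8.713,21.048) [heading=48, draw]
Final: pos=(8.713,21.048), heading=48, 2 segment(s) drawn

Answer: 8.713 21.048 48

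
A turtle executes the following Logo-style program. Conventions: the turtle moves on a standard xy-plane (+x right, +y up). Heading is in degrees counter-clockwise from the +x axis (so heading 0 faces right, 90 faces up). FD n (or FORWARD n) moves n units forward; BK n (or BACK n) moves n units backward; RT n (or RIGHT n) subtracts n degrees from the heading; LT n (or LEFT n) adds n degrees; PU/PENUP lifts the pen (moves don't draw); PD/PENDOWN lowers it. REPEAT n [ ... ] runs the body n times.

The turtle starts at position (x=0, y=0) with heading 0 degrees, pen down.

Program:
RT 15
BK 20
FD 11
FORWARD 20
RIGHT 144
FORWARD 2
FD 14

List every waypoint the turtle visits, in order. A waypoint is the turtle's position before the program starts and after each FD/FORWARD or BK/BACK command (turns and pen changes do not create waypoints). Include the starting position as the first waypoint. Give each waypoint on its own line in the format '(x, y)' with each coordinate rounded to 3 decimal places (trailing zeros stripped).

Answer: (0, 0)
(-19.319, 5.176)
(-8.693, 2.329)
(10.625, -2.847)
(8.758, -3.564)
(-4.312, -8.581)

Derivation:
Executing turtle program step by step:
Start: pos=(0,0), heading=0, pen down
RT 15: heading 0 -> 345
BK 20: (0,0) -> (-19.319,5.176) [heading=345, draw]
FD 11: (-19.319,5.176) -> (-8.693,2.329) [heading=345, draw]
FD 20: (-8.693,2.329) -> (10.625,-2.847) [heading=345, draw]
RT 144: heading 345 -> 201
FD 2: (10.625,-2.847) -> (8.758,-3.564) [heading=201, draw]
FD 14: (8.758,-3.564) -> (-4.312,-8.581) [heading=201, draw]
Final: pos=(-4.312,-8.581), heading=201, 5 segment(s) drawn
Waypoints (6 total):
(0, 0)
(-19.319, 5.176)
(-8.693, 2.329)
(10.625, -2.847)
(8.758, -3.564)
(-4.312, -8.581)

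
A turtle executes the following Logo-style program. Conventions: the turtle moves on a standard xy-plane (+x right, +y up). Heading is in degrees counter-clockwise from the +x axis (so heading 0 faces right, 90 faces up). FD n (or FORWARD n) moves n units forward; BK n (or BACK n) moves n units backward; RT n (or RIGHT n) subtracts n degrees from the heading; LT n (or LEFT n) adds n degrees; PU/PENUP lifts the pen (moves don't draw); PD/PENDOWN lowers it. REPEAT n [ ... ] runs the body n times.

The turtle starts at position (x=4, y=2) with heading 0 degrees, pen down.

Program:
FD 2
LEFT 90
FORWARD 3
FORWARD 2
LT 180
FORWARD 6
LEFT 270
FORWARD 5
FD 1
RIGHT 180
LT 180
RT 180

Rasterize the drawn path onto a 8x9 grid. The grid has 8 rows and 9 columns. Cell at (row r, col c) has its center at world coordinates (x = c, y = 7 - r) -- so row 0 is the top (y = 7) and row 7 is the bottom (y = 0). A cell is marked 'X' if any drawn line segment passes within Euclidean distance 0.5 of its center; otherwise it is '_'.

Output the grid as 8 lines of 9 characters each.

Answer: ______X__
______X__
______X__
______X__
______X__
____XXX__
XXXXXXX__
_________

Derivation:
Segment 0: (4,2) -> (6,2)
Segment 1: (6,2) -> (6,5)
Segment 2: (6,5) -> (6,7)
Segment 3: (6,7) -> (6,1)
Segment 4: (6,1) -> (1,1)
Segment 5: (1,1) -> (-0,1)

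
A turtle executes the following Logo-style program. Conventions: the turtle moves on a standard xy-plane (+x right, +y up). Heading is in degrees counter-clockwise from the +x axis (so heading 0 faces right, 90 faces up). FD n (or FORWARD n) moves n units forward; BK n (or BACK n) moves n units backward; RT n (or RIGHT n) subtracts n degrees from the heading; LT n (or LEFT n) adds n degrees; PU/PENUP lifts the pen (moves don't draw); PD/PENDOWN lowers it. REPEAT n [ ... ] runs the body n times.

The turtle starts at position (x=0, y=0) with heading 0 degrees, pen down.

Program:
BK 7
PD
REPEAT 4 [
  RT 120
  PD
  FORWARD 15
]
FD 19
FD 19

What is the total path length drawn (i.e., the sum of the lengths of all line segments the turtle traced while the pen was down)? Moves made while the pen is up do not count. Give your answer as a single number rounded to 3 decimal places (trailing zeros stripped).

Answer: 105

Derivation:
Executing turtle program step by step:
Start: pos=(0,0), heading=0, pen down
BK 7: (0,0) -> (-7,0) [heading=0, draw]
PD: pen down
REPEAT 4 [
  -- iteration 1/4 --
  RT 120: heading 0 -> 240
  PD: pen down
  FD 15: (-7,0) -> (-14.5,-12.99) [heading=240, draw]
  -- iteration 2/4 --
  RT 120: heading 240 -> 120
  PD: pen down
  FD 15: (-14.5,-12.99) -> (-22,0) [heading=120, draw]
  -- iteration 3/4 --
  RT 120: heading 120 -> 0
  PD: pen down
  FD 15: (-22,0) -> (-7,0) [heading=0, draw]
  -- iteration 4/4 --
  RT 120: heading 0 -> 240
  PD: pen down
  FD 15: (-7,0) -> (-14.5,-12.99) [heading=240, draw]
]
FD 19: (-14.5,-12.99) -> (-24,-29.445) [heading=240, draw]
FD 19: (-24,-29.445) -> (-33.5,-45.899) [heading=240, draw]
Final: pos=(-33.5,-45.899), heading=240, 7 segment(s) drawn

Segment lengths:
  seg 1: (0,0) -> (-7,0), length = 7
  seg 2: (-7,0) -> (-14.5,-12.99), length = 15
  seg 3: (-14.5,-12.99) -> (-22,0), length = 15
  seg 4: (-22,0) -> (-7,0), length = 15
  seg 5: (-7,0) -> (-14.5,-12.99), length = 15
  seg 6: (-14.5,-12.99) -> (-24,-29.445), length = 19
  seg 7: (-24,-29.445) -> (-33.5,-45.899), length = 19
Total = 105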